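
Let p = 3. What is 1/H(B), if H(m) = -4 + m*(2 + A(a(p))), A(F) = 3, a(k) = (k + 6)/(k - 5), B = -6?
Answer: -1/34 ≈ -0.029412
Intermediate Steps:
a(k) = (6 + k)/(-5 + k)
H(m) = -4 + 5*m (H(m) = -4 + m*(2 + 3) = -4 + m*5 = -4 + 5*m)
1/H(B) = 1/(-4 + 5*(-6)) = 1/(-4 - 30) = 1/(-34) = -1/34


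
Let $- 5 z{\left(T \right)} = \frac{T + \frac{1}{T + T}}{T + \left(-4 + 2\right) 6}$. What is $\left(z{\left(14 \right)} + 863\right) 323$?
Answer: $\frac{77922781}{280} \approx 2.783 \cdot 10^{5}$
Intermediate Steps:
$z{\left(T \right)} = - \frac{T + \frac{1}{2 T}}{5 \left(-12 + T\right)}$ ($z{\left(T \right)} = - \frac{\left(T + \frac{1}{T + T}\right) \frac{1}{T + \left(-4 + 2\right) 6}}{5} = - \frac{\left(T + \frac{1}{2 T}\right) \frac{1}{T - 12}}{5} = - \frac{\left(T + \frac{1}{2 T}\right) \frac{1}{-12 + T}}{5} = - \frac{\frac{1}{-12 + T} \left(T + \frac{1}{2 T}\right)}{5} = - \frac{T + \frac{1}{2 T}}{5 \left(-12 + T\right)}$)
$\left(z{\left(14 \right)} + 863\right) 323 = \left(\frac{-1 - 2 \cdot 14^{2}}{10 \cdot 14 \left(-12 + 14\right)} + 863\right) 323 = \left(\frac{1}{10} \cdot \frac{1}{14} \cdot \frac{1}{2} \left(-1 - 392\right) + 863\right) 323 = \left(\frac{1}{10} \cdot \frac{1}{14} \cdot \frac{1}{2} \left(-393\right) + 863\right) 323 = \left(- \frac{393}{280} + 863\right) 323 = \frac{241247}{280} \cdot 323 = \frac{77922781}{280}$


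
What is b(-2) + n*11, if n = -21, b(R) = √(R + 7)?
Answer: -231 + √5 ≈ -228.76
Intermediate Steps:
b(R) = √(7 + R)
b(-2) + n*11 = √(7 - 2) - 21*11 = √5 - 231 = -231 + √5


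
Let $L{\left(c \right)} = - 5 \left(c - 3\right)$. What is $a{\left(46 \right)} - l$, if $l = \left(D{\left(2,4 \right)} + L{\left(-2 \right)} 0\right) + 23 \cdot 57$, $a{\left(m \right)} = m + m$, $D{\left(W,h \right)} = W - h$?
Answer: $-1217$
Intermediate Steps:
$L{\left(c \right)} = 15 - 5 c$ ($L{\left(c \right)} = - 5 \left(-3 + c\right) = 15 - 5 c$)
$a{\left(m \right)} = 2 m$
$l = 1309$ ($l = \left(\left(2 - 4\right) + \left(15 - -10\right) 0\right) + 23 \cdot 57 = \left(\left(2 - 4\right) + \left(15 + 10\right) 0\right) + 1311 = \left(-2 + 25 \cdot 0\right) + 1311 = \left(-2 + 0\right) + 1311 = -2 + 1311 = 1309$)
$a{\left(46 \right)} - l = 2 \cdot 46 - 1309 = 92 - 1309 = -1217$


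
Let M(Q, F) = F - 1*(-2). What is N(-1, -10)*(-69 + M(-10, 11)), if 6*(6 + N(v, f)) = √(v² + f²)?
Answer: 336 - 28*√101/3 ≈ 242.20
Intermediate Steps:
M(Q, F) = 2 + F (M(Q, F) = F + 2 = 2 + F)
N(v, f) = -6 + √(f² + v²)/6 (N(v, f) = -6 + √(v² + f²)/6 = -6 + √(f² + v²)/6)
N(-1, -10)*(-69 + M(-10, 11)) = (-6 + √((-10)² + (-1)²)/6)*(-69 + (2 + 11)) = (-6 + √(100 + 1)/6)*(-69 + 13) = (-6 + √101/6)*(-56) = 336 - 28*√101/3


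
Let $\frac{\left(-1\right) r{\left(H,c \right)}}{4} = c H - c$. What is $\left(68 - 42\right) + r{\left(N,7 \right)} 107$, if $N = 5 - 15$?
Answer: $32982$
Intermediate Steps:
$N = -10$ ($N = 5 - 15 = -10$)
$r{\left(H,c \right)} = 4 c - 4 H c$ ($r{\left(H,c \right)} = - 4 \left(c H - c\right) = - 4 \left(H c - c\right) = - 4 \left(- c + H c\right) = 4 c - 4 H c$)
$\left(68 - 42\right) + r{\left(N,7 \right)} 107 = \left(68 - 42\right) + 4 \cdot 7 \left(1 - -10\right) 107 = \left(68 - 42\right) + 4 \cdot 7 \left(1 + 10\right) 107 = 26 + 4 \cdot 7 \cdot 11 \cdot 107 = 26 + 308 \cdot 107 = 26 + 32956 = 32982$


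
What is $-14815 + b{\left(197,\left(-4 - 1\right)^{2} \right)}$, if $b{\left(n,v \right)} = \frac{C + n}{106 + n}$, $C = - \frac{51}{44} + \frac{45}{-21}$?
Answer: $- \frac{1382535401}{93324} \approx -14814.0$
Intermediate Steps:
$C = - \frac{1017}{308}$ ($C = \left(-51\right) \frac{1}{44} + 45 \left(- \frac{1}{21}\right) = - \frac{51}{44} - \frac{15}{7} = - \frac{1017}{308} \approx -3.3019$)
$b{\left(n,v \right)} = \frac{- \frac{1017}{308} + n}{106 + n}$
$-14815 + b{\left(197,\left(-4 - 1\right)^{2} \right)} = -14815 + \frac{- \frac{1017}{308} + 197}{106 + 197} = -14815 + \frac{1}{303} \cdot \frac{59659}{308} = -14815 + \frac{59659}{93324} = - \frac{1382535401}{93324}$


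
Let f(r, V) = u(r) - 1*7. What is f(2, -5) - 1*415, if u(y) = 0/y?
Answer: -422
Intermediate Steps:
u(y) = 0
f(r, V) = -7 (f(r, V) = 0 - 1*7 = 0 - 7 = -7)
f(2, -5) - 1*415 = -7 - 1*415 = -7 - 415 = -422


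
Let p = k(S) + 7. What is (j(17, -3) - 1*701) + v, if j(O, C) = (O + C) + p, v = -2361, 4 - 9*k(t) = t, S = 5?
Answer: -27370/9 ≈ -3041.1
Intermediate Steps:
k(t) = 4/9 - t/9
p = 62/9 (p = (4/9 - 1/9*5) + 7 = (4/9 - 5/9) + 7 = -1/9 + 7 = 62/9 ≈ 6.8889)
j(O, C) = 62/9 + C + O (j(O, C) = (O + C) + 62/9 = (C + O) + 62/9 = 62/9 + C + O)
(j(17, -3) - 1*701) + v = ((62/9 - 3 + 17) - 1*701) - 2361 = (188/9 - 701) - 2361 = -6121/9 - 2361 = -27370/9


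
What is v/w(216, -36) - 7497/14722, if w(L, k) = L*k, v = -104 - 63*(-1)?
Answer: -1696855/3367008 ≈ -0.50397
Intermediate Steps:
v = -41 (v = -104 + 63 = -41)
v/w(216, -36) - 7497/14722 = -41/(216*(-36)) - 7497/14722 = -41/(-7776) - 7497*1/14722 = -41*(-1/7776) - 441/866 = 41/7776 - 441/866 = -1696855/3367008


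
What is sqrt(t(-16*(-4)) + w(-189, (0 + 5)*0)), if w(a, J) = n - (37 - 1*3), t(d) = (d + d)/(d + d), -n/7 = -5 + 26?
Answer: 6*I*sqrt(5) ≈ 13.416*I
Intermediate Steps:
n = -147 (n = -7*(-5 + 26) = -7*21 = -147)
t(d) = 1 (t(d) = (2*d)/((2*d)) = (2*d)*(1/(2*d)) = 1)
w(a, J) = -181 (w(a, J) = -147 - (37 - 1*3) = -147 - (37 - 3) = -147 - 1*34 = -147 - 34 = -181)
sqrt(t(-16*(-4)) + w(-189, (0 + 5)*0)) = sqrt(1 - 181) = sqrt(-180) = 6*I*sqrt(5)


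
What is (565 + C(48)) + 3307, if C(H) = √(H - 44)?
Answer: 3874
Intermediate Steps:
C(H) = √(-44 + H)
(565 + C(48)) + 3307 = (565 + √(-44 + 48)) + 3307 = (565 + √4) + 3307 = (565 + 2) + 3307 = 567 + 3307 = 3874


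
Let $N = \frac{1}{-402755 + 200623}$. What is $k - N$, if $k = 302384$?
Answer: $\frac{61121482689}{202132} \approx 3.0238 \cdot 10^{5}$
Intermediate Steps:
$N = - \frac{1}{202132}$ ($N = \frac{1}{-202132} = - \frac{1}{202132} \approx -4.9473 \cdot 10^{-6}$)
$k - N = 302384 - - \frac{1}{202132} = 302384 + \frac{1}{202132} = \frac{61121482689}{202132}$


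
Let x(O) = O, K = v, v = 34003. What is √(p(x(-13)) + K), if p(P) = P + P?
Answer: √33977 ≈ 184.33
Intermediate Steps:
K = 34003
p(P) = 2*P
√(p(x(-13)) + K) = √(2*(-13) + 34003) = √(-26 + 34003) = √33977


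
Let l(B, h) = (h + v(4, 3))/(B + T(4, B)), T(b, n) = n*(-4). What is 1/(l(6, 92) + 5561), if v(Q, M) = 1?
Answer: 6/33335 ≈ 0.00017999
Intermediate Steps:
T(b, n) = -4*n
l(B, h) = -(1 + h)/(3*B) (l(B, h) = (h + 1)/(B - 4*B) = (1 + h)/((-3*B)) = (1 + h)*(-1/(3*B)) = -(1 + h)/(3*B))
1/(l(6, 92) + 5561) = 1/((1/3)*(-1 - 1*92)/6 + 5561) = 1/((1/3)*(1/6)*(-1 - 92) + 5561) = 1/((1/3)*(1/6)*(-93) + 5561) = 1/(-31/6 + 5561) = 1/(33335/6) = 6/33335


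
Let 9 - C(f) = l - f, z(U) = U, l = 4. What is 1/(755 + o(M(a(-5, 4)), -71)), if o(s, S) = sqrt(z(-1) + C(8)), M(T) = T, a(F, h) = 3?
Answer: 755/570013 - 2*sqrt(3)/570013 ≈ 0.0013185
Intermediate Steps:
C(f) = 5 + f (C(f) = 9 - (4 - f) = 9 + (-4 + f) = 5 + f)
o(s, S) = 2*sqrt(3) (o(s, S) = sqrt(-1 + (5 + 8)) = sqrt(-1 + 13) = sqrt(12) = 2*sqrt(3))
1/(755 + o(M(a(-5, 4)), -71)) = 1/(755 + 2*sqrt(3))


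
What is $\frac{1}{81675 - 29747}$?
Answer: $\frac{1}{51928} \approx 1.9257 \cdot 10^{-5}$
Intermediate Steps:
$\frac{1}{81675 - 29747} = \frac{1}{51928}$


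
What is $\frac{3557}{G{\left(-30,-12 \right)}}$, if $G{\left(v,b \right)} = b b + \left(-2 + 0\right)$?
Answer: $\frac{3557}{142} \approx 25.049$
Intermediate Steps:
$G{\left(v,b \right)} = -2 + b^{2}$ ($G{\left(v,b \right)} = b^{2} - 2 = -2 + b^{2}$)
$\frac{3557}{G{\left(-30,-12 \right)}} = \frac{3557}{-2 + \left(-12\right)^{2}} = \frac{3557}{-2 + 144} = \frac{3557}{142}$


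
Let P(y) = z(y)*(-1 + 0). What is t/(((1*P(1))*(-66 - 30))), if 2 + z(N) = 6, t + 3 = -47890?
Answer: -47893/384 ≈ -124.72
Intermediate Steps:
t = -47893 (t = -3 - 47890 = -47893)
z(N) = 4 (z(N) = -2 + 6 = 4)
P(y) = -4 (P(y) = 4*(-1 + 0) = 4*(-1) = -4)
t/(((1*P(1))*(-66 - 30))) = -47893*(-1/(4*(-66 - 30))) = -47893/((-4*(-96))) = -47893/384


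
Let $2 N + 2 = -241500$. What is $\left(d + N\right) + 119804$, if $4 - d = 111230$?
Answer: $-112173$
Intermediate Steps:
$N = -120751$ ($N = -1 + \frac{1}{2} \left(-241500\right) = -1 - 120750 = -120751$)
$d = -111226$ ($d = 4 - 111230 = -111226$)
$\left(d + N\right) + 119804 = \left(-111226 - 120751\right) + 119804 = -231977 + 119804 = -112173$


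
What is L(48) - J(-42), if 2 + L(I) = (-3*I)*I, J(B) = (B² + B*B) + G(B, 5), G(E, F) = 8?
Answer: -10450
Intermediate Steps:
J(B) = 8 + 2*B² (J(B) = (B² + B*B) + 8 = (B² + B²) + 8 = 2*B² + 8 = 8 + 2*B²)
L(I) = -2 - 3*I² (L(I) = -2 + (-3*I)*I = -2 - 3*I²)
L(48) - J(-42) = (-2 - 3*48²) - (8 + 2*(-42)²) = (-2 - 3*2304) - (8 + 2*1764) = (-2 - 6912) - (8 + 3528) = -6914 - 1*3536 = -6914 - 3536 = -10450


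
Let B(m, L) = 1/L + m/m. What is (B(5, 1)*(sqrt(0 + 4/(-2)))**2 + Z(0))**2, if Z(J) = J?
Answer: 16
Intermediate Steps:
B(m, L) = 1 + 1/L (B(m, L) = 1/L + 1 = 1 + 1/L)
(B(5, 1)*(sqrt(0 + 4/(-2)))**2 + Z(0))**2 = (((1 + 1)/1)*(sqrt(0 + 4/(-2)))**2 + 0)**2 = ((1*2)*(sqrt(0 + 4*(-1/2)))**2 + 0)**2 = (2*(sqrt(0 - 2))**2 + 0)**2 = (2*(sqrt(-2))**2 + 0)**2 = (2*(I*sqrt(2))**2 + 0)**2 = (2*(-2) + 0)**2 = (-4 + 0)**2 = (-4)**2 = 16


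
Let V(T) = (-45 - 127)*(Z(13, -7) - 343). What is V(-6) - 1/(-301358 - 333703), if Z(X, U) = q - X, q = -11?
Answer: 40087590565/635061 ≈ 63124.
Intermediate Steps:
Z(X, U) = -11 - X
V(T) = 63124 (V(T) = (-45 - 127)*((-11 - 1*13) - 343) = -172*((-11 - 13) - 343) = -172*(-24 - 343) = -172*(-367) = 63124)
V(-6) - 1/(-301358 - 333703) = 63124 - 1/(-301358 - 333703) = 63124 - 1/(-635061) = 63124 - 1*(-1/635061) = 63124 + 1/635061 = 40087590565/635061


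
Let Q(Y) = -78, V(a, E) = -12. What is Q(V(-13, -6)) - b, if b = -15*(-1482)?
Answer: -22308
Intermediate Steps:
b = 22230
Q(V(-13, -6)) - b = -78 - 1*22230 = -78 - 22230 = -22308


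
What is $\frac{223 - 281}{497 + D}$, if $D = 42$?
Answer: $- \frac{58}{539} \approx -0.10761$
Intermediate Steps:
$\frac{223 - 281}{497 + D} = \frac{223 - 281}{497 + 42} = - \frac{58}{539}$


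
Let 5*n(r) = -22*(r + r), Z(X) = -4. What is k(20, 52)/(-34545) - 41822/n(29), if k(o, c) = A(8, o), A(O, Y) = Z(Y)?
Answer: 328350457/2003610 ≈ 163.88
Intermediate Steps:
A(O, Y) = -4
n(r) = -44*r/5 (n(r) = (-22*(r + r))/5 = (-44*r)/5 = -44*r/5)
k(o, c) = -4
k(20, 52)/(-34545) - 41822/n(29) = -4/(-34545) - 41822/((-44/5*29)) = -4*(-1/34545) - 41822/(-1276/5) = 4/34545 - 41822*(-5/1276) = 4/34545 + 9505/58 = 328350457/2003610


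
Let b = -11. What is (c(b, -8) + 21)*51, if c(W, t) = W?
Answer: 510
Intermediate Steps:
(c(b, -8) + 21)*51 = (-11 + 21)*51 = 10*51 = 510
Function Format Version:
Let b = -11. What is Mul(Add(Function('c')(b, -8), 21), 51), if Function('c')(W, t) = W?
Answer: 510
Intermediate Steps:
Mul(Add(Function('c')(b, -8), 21), 51) = Mul(Add(-11, 21), 51) = Mul(10, 51) = 510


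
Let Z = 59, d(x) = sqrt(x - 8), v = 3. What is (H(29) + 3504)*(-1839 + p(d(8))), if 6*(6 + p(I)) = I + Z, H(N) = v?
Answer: -12871859/2 ≈ -6.4359e+6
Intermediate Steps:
d(x) = sqrt(-8 + x)
H(N) = 3
p(I) = 23/6 + I/6 (p(I) = -6 + (I + 59)/6 = -6 + (59 + I)/6 = -6 + (59/6 + I/6) = 23/6 + I/6)
(H(29) + 3504)*(-1839 + p(d(8))) = (3 + 3504)*(-1839 + (23/6 + sqrt(-8 + 8)/6)) = 3507*(-1839 + (23/6 + sqrt(0)/6)) = 3507*(-1839 + (23/6 + (1/6)*0)) = 3507*(-1839 + (23/6 + 0)) = 3507*(-1839 + 23/6) = 3507*(-11011/6) = -12871859/2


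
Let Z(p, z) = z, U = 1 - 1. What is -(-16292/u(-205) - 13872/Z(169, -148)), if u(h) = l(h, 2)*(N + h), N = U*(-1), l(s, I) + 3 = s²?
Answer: -14937861742/159368435 ≈ -93.732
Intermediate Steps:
l(s, I) = -3 + s²
U = 0
N = 0 (N = 0*(-1) = 0)
u(h) = h*(-3 + h²) (u(h) = (-3 + h²)*(0 + h) = (-3 + h²)*h = h*(-3 + h²))
-(-16292/u(-205) - 13872/Z(169, -148)) = -(-16292*(-1/(205*(-3 + (-205)²))) - 13872/(-148)) = -(-16292*(-1/(205*(-3 + 42025))) - 13872*(-1/148)) = -(-16292/((-205*42022)) + 3468/37) = -(-16292/(-8614510) + 3468/37) = -(-16292*(-1/8614510) + 3468/37) = -(8146/4307255 + 3468/37) = -1*14937861742/159368435 = -14937861742/159368435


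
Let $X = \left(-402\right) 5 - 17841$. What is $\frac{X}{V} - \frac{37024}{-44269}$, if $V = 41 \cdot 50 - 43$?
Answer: $- \frac{268158917}{29615961} \approx -9.0545$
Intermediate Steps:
$X = -19851$ ($X = -2010 - 17841 = -19851$)
$V = 2007$ ($V = 2050 - 43 = 2007$)
$\frac{X}{V} - \frac{37024}{-44269} = - \frac{19851}{2007} - \frac{37024}{-44269} = \left(-19851\right) \frac{1}{2007} - - \frac{37024}{44269} = - \frac{6617}{669} + \frac{37024}{44269} = - \frac{268158917}{29615961}$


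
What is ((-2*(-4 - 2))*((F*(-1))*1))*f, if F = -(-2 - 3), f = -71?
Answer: 4260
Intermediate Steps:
F = 5 (F = -1*(-5) = 5)
((-2*(-4 - 2))*((F*(-1))*1))*f = ((-2*(-4 - 2))*((5*(-1))*1))*(-71) = ((-2*(-6))*(-5*1))*(-71) = (12*(-5))*(-71) = -60*(-71) = 4260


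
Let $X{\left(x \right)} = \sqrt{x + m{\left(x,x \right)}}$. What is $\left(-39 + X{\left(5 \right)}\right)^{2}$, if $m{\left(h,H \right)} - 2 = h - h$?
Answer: $\left(39 - \sqrt{7}\right)^{2} \approx 1321.6$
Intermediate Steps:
$m{\left(h,H \right)} = 2$ ($m{\left(h,H \right)} = 2 + \left(h - h\right) = 2 + 0 = 2$)
$X{\left(x \right)} = \sqrt{2 + x}$ ($X{\left(x \right)} = \sqrt{x + 2} = \sqrt{2 + x}$)
$\left(-39 + X{\left(5 \right)}\right)^{2} = \left(-39 + \sqrt{2 + 5}\right)^{2} = \left(-39 + \sqrt{7}\right)^{2}$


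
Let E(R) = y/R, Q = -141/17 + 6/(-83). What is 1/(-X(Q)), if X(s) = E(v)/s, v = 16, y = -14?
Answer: -94440/9877 ≈ -9.5616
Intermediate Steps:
Q = -11805/1411 (Q = -141*1/17 + 6*(-1/83) = -141/17 - 6/83 = -11805/1411 ≈ -8.3664)
E(R) = -14/R
X(s) = -7/(8*s) (X(s) = (-14/16)/s = (-14*1/16)/s = -7/(8*s))
1/(-X(Q)) = 1/(-(-7)/(8*(-11805/1411))) = 1/(-(-7)*(-1411)/(8*11805)) = 1/(-1*9877/94440) = 1/(-9877/94440) = -94440/9877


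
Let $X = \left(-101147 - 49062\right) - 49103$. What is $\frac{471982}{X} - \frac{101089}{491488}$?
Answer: $- \frac{15757608749}{6122466016} \approx -2.5737$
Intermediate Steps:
$X = -199312$ ($X = -150209 - 49103 = -199312$)
$\frac{471982}{X} - \frac{101089}{491488} = \frac{471982}{-199312} - \frac{101089}{491488} = 471982 \left(- \frac{1}{199312}\right) - \frac{101089}{491488} = - \frac{235991}{99656} - \frac{101089}{491488} = - \frac{15757608749}{6122466016}$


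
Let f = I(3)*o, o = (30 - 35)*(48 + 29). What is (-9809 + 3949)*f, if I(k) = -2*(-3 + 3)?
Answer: 0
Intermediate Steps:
o = -385 (o = -5*77 = -385)
I(k) = 0 (I(k) = -2*0 = 0)
f = 0 (f = 0*(-385) = 0)
(-9809 + 3949)*f = (-9809 + 3949)*0 = -5860*0 = 0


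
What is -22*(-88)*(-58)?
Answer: -112288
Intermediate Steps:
-22*(-88)*(-58) = 1936*(-58) = -112288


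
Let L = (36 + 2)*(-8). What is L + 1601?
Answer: 1297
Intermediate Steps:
L = -304 (L = 38*(-8) = -304)
L + 1601 = -304 + 1601 = 1297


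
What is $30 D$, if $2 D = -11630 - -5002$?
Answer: $-99420$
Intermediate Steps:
$D = -3314$ ($D = \frac{-11630 - -5002}{2} = \frac{-11630 + 5002}{2} = \frac{1}{2} \left(-6628\right) = -3314$)
$30 D = 30 \left(-3314\right) = -99420$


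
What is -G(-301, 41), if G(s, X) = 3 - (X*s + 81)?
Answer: -12263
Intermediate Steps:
G(s, X) = -78 - X*s (G(s, X) = 3 - (81 + X*s) = 3 + (-81 - X*s) = -78 - X*s)
-G(-301, 41) = -(-78 - 1*41*(-301)) = -(-78 + 12341) = -1*12263 = -12263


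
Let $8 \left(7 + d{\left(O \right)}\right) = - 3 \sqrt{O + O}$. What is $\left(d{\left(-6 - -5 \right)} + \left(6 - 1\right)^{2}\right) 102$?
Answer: $1836 - \frac{153 i \sqrt{2}}{4} \approx 1836.0 - 54.094 i$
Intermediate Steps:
$d{\left(O \right)} = -7 - \frac{3 \sqrt{2} \sqrt{O}}{8}$ ($d{\left(O \right)} = -7 + \frac{\left(-3\right) \sqrt{O + O}}{8} = -7 + \frac{\left(-3\right) \sqrt{2 O}}{8} = -7 + \frac{\left(-3\right) \sqrt{2} \sqrt{O}}{8} = -7 - \frac{3 \sqrt{2} \sqrt{O}}{8}$)
$\left(d{\left(-6 - -5 \right)} + \left(6 - 1\right)^{2}\right) 102 = \left(\left(-7 - \frac{3 \sqrt{2} \sqrt{-6 - -5}}{8}\right) + \left(6 - 1\right)^{2}\right) 102 = \left(\left(-7 - \frac{3 \sqrt{2} \sqrt{-6 + 5}}{8}\right) + 5^{2}\right) 102 = \left(\left(-7 - \frac{3 \sqrt{2} \sqrt{-1}}{8}\right) + 25\right) 102 = \left(\left(-7 - \frac{3 \sqrt{2} i}{8}\right) + 25\right) 102 = \left(\left(-7 - \frac{3 i \sqrt{2}}{8}\right) + 25\right) 102 = \left(18 - \frac{3 i \sqrt{2}}{8}\right) 102 = 1836 - \frac{153 i \sqrt{2}}{4}$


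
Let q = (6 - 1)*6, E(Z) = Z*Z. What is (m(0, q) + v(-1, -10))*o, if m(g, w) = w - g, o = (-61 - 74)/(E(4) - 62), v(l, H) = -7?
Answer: 135/2 ≈ 67.500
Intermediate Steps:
E(Z) = Z²
o = 135/46 (o = (-61 - 74)/(4² - 62) = -135/(16 - 62) = -135/(-46) = -135*(-1/46) = 135/46 ≈ 2.9348)
q = 30 (q = 5*6 = 30)
(m(0, q) + v(-1, -10))*o = ((30 - 1*0) - 7)*(135/46) = ((30 + 0) - 7)*(135/46) = (30 - 7)*(135/46) = 23*(135/46) = 135/2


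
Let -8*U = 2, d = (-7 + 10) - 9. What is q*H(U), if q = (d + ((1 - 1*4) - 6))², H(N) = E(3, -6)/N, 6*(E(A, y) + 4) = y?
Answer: 4500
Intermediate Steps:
d = -6 (d = 3 - 9 = -6)
E(A, y) = -4 + y/6
U = -¼ (U = -⅛*2 = -¼ ≈ -0.25000)
H(N) = -5/N (H(N) = (-4 + (⅙)*(-6))/N = (-4 - 1)/N = -5/N)
q = 225 (q = (-6 + ((1 - 1*4) - 6))² = (-6 + ((1 - 4) - 6))² = (-6 + (-3 - 6))² = (-6 - 9)² = (-15)² = 225)
q*H(U) = 225*(-5/(-¼)) = 225*(-5*(-4)) = 225*20 = 4500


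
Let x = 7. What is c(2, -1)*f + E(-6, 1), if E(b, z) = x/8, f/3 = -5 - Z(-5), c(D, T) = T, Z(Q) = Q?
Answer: 7/8 ≈ 0.87500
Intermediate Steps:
f = 0 (f = 3*(-5 - 1*(-5)) = 3*(-5 + 5) = 3*0 = 0)
E(b, z) = 7/8
c(2, -1)*f + E(-6, 1) = -1*0 + 7/8 = 0 + 7/8 = 7/8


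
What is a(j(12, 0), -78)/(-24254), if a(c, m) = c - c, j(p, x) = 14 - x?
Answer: 0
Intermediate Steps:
a(c, m) = 0
a(j(12, 0), -78)/(-24254) = 0/(-24254) = 0*(-1/24254) = 0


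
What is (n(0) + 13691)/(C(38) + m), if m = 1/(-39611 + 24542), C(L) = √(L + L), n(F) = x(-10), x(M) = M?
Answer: 206158989/17257681835 + 6213219610482*√19/17257681835 ≈ 1569.3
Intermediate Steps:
n(F) = -10
C(L) = √2*√L (C(L) = √(2*L) = √2*√L)
m = -1/15069 (m = 1/(-15069) = -1/15069 ≈ -6.6361e-5)
(n(0) + 13691)/(C(38) + m) = (-10 + 13691)/(√2*√38 - 1/15069) = 13681/(2*√19 - 1/15069) = 13681/(-1/15069 + 2*√19)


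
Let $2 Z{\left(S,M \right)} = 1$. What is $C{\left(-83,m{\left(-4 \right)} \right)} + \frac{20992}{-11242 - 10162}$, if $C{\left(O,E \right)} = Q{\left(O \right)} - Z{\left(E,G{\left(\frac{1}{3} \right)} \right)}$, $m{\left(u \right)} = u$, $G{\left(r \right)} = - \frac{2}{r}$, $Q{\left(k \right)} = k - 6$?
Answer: $- \frac{968325}{10702} \approx -90.481$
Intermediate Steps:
$Q{\left(k \right)} = -6 + k$ ($Q{\left(k \right)} = k - 6 = -6 + k$)
$Z{\left(S,M \right)} = \frac{1}{2}$ ($Z{\left(S,M \right)} = \frac{1}{2} \cdot 1 = \frac{1}{2}$)
$C{\left(O,E \right)} = - \frac{13}{2} + O$ ($C{\left(O,E \right)} = \left(-6 + O\right) - \frac{1}{2} = - \frac{13}{2} + O$)
$C{\left(-83,m{\left(-4 \right)} \right)} + \frac{20992}{-11242 - 10162} = \left(- \frac{13}{2} - 83\right) + \frac{20992}{-11242 - 10162} = - \frac{179}{2} + \frac{20992}{-21404} = - \frac{179}{2} + 20992 \left(- \frac{1}{21404}\right) = - \frac{179}{2} - \frac{5248}{5351} = - \frac{968325}{10702}$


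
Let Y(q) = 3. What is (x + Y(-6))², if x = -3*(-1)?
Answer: 36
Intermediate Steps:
x = 3
(x + Y(-6))² = (3 + 3)² = 6² = 36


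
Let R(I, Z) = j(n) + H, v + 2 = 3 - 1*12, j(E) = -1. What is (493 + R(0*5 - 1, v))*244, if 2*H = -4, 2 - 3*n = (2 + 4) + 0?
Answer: 119560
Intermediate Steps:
n = -4/3 (n = 2/3 - ((2 + 4) + 0)/3 = 2/3 - (6 + 0)/3 = 2/3 - 1/3*6 = 2/3 - 2 = -4/3 ≈ -1.3333)
H = -2 (H = (1/2)*(-4) = -2)
v = -11 (v = -2 + (3 - 1*12) = -2 + (3 - 12) = -2 - 9 = -11)
R(I, Z) = -3 (R(I, Z) = -1 - 2 = -3)
(493 + R(0*5 - 1, v))*244 = (493 - 3)*244 = 490*244 = 119560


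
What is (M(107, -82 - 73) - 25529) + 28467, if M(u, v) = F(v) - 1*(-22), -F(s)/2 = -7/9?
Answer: 26654/9 ≈ 2961.6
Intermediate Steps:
F(s) = 14/9 (F(s) = -(-14)/9 = -2*(-7/9) = 14/9)
M(u, v) = 212/9 (M(u, v) = 14/9 - 1*(-22) = 14/9 + 22 = 212/9)
(M(107, -82 - 73) - 25529) + 28467 = (212/9 - 25529) + 28467 = -229549/9 + 28467 = 26654/9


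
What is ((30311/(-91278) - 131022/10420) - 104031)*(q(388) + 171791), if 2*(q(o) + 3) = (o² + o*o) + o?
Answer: -3989562074900817962/118889595 ≈ -3.3557e+10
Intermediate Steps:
q(o) = -3 + o² + o/2 (q(o) = -3 + ((o² + o*o) + o)/2 = -3 + ((o² + o²) + o)/2 = -3 + (2*o² + o)/2 = -3 + (o + 2*o²)/2 = -3 + (o² + o/2) = -3 + o² + o/2)
((30311/(-91278) - 131022/10420) - 104031)*(q(388) + 171791) = ((30311/(-91278) - 131022/10420) - 104031)*((-3 + 388² + (½)*388) + 171791) = ((30311*(-1/91278) - 131022*1/10420) - 104031)*((-3 + 150544 + 194) + 171791) = ((-30311/91278 - 65511/5210) - 104031)*(150735 + 171791) = (-1534408342/118889595 - 104031)*322526 = -12369737865787/118889595*322526 = -3989562074900817962/118889595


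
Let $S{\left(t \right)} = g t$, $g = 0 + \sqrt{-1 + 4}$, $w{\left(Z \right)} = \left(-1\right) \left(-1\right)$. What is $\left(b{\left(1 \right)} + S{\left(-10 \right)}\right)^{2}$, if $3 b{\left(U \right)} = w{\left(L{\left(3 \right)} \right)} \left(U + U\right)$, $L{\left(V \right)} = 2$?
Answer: $\frac{2704}{9} - \frac{40 \sqrt{3}}{3} \approx 277.35$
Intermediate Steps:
$w{\left(Z \right)} = 1$
$b{\left(U \right)} = \frac{2 U}{3}$ ($b{\left(U \right)} = \frac{1 \left(U + U\right)}{3} = \frac{1 \cdot 2 U}{3} = \frac{2 U}{3}$)
$g = \sqrt{3}$ ($g = 0 + \sqrt{3} = \sqrt{3} \approx 1.732$)
$S{\left(t \right)} = t \sqrt{3}$ ($S{\left(t \right)} = \sqrt{3} t = t \sqrt{3}$)
$\left(b{\left(1 \right)} + S{\left(-10 \right)}\right)^{2} = \left(\frac{2}{3} \cdot 1 - 10 \sqrt{3}\right)^{2} = \left(\frac{2}{3} - 10 \sqrt{3}\right)^{2}$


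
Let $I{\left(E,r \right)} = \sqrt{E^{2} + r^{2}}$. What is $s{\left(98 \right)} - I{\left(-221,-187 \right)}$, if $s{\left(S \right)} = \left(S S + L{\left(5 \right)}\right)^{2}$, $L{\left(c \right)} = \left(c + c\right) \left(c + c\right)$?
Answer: $94167616 - 17 \sqrt{290} \approx 9.4167 \cdot 10^{7}$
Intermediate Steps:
$L{\left(c \right)} = 4 c^{2}$ ($L{\left(c \right)} = 2 c 2 c = 4 c^{2}$)
$s{\left(S \right)} = \left(100 + S^{2}\right)^{2}$ ($s{\left(S \right)} = \left(S S + 4 \cdot 5^{2}\right)^{2} = \left(S^{2} + 4 \cdot 25\right)^{2} = \left(S^{2} + 100\right)^{2} = \left(100 + S^{2}\right)^{2}$)
$s{\left(98 \right)} - I{\left(-221,-187 \right)} = \left(100 + 98^{2}\right)^{2} - \sqrt{\left(-221\right)^{2} + \left(-187\right)^{2}} = \left(100 + 9604\right)^{2} - \sqrt{48841 + 34969} = 9704^{2} - \sqrt{83810} = 94167616 - 17 \sqrt{290}$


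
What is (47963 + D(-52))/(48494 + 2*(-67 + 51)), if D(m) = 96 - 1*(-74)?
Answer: 48133/48462 ≈ 0.99321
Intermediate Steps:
D(m) = 170 (D(m) = 96 + 74 = 170)
(47963 + D(-52))/(48494 + 2*(-67 + 51)) = (47963 + 170)/(48494 + 2*(-67 + 51)) = 48133/(48494 + 2*(-16)) = 48133/(48494 - 32) = 48133/48462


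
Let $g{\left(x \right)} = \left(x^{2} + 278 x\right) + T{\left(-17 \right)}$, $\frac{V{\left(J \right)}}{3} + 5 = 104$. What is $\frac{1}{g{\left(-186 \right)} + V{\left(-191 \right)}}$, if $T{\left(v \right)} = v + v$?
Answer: $- \frac{1}{16849} \approx -5.9351 \cdot 10^{-5}$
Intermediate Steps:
$V{\left(J \right)} = 297$ ($V{\left(J \right)} = -15 + 3 \cdot 104 = -15 + 312 = 297$)
$T{\left(v \right)} = 2 v$
$g{\left(x \right)} = -34 + x^{2} + 278 x$ ($g{\left(x \right)} = \left(x^{2} + 278 x\right) + 2 \left(-17\right) = \left(x^{2} + 278 x\right) - 34 = -34 + x^{2} + 278 x$)
$\frac{1}{g{\left(-186 \right)} + V{\left(-191 \right)}} = \frac{1}{\left(-34 + \left(-186\right)^{2} + 278 \left(-186\right)\right) + 297} = \frac{1}{\left(-34 + 34596 - 51708\right) + 297} = \frac{1}{-17146 + 297} = \frac{1}{-16849} = - \frac{1}{16849}$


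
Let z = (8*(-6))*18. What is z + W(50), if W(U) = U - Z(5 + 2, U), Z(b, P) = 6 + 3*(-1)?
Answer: -817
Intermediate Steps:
z = -864 (z = -48*18 = -864)
Z(b, P) = 3 (Z(b, P) = 6 - 3 = 3)
W(U) = -3 + U (W(U) = U - 1*3 = U - 3 = -3 + U)
z + W(50) = -864 + (-3 + 50) = -864 + 47 = -817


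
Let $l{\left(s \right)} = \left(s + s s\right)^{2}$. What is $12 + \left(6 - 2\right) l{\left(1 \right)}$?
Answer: $28$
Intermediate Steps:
$l{\left(s \right)} = \left(s + s^{2}\right)^{2}$
$12 + \left(6 - 2\right) l{\left(1 \right)} = 12 + \left(6 - 2\right) 1^{2} \left(1 + 1\right)^{2} = 12 + 4 \cdot 1 \cdot 2^{2} = 12 + 4 \cdot 1 \cdot 4 = 12 + 4 \cdot 4 = 12 + 16 = 28$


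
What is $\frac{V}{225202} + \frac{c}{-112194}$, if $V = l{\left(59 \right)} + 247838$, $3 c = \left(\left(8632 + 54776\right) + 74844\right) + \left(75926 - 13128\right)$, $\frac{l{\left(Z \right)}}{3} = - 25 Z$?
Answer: $\frac{18325786133}{37899469782} \approx 0.48354$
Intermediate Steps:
$l{\left(Z \right)} = - 75 Z$ ($l{\left(Z \right)} = 3 \left(- 25 Z\right) = - 75 Z$)
$c = \frac{201050}{3}$ ($c = \frac{\left(\left(8632 + 54776\right) + 74844\right) + \left(75926 - 13128\right)}{3} = \frac{\left(63408 + 74844\right) + 62798}{3} = \frac{138252 + 62798}{3} = \frac{1}{3} \cdot 201050 = \frac{201050}{3} \approx 67017.0$)
$V = 243413$ ($V = \left(-75\right) 59 + 247838 = -4425 + 247838 = 243413$)
$\frac{V}{225202} + \frac{c}{-112194} = \frac{243413}{225202} + \frac{201050}{3 \left(-112194\right)} = 243413 \cdot \frac{1}{225202} + \frac{201050}{3} \left(- \frac{1}{112194}\right) = \frac{243413}{225202} - \frac{100525}{168291} = \frac{18325786133}{37899469782}$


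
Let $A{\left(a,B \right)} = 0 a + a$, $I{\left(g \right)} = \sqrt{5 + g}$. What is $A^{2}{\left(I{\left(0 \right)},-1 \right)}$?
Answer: $5$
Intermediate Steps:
$A{\left(a,B \right)} = a$ ($A{\left(a,B \right)} = 0 + a = a$)
$A^{2}{\left(I{\left(0 \right)},-1 \right)} = \left(\sqrt{5 + 0}\right)^{2} = \left(\sqrt{5}\right)^{2} = 5$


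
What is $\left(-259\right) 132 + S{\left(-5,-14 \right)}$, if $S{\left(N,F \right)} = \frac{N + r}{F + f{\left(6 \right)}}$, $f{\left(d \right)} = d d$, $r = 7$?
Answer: $- \frac{376067}{11} \approx -34188.0$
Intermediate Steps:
$f{\left(d \right)} = d^{2}$
$S{\left(N,F \right)} = \frac{7 + N}{36 + F}$ ($S{\left(N,F \right)} = \frac{N + 7}{F + 6^{2}} = \frac{7 + N}{F + 36} = \frac{7 + N}{36 + F}$)
$\left(-259\right) 132 + S{\left(-5,-14 \right)} = \left(-259\right) 132 + \frac{7 - 5}{36 - 14} = -34188 + \frac{1}{22} \cdot 2 = -34188 + \frac{1}{11} = - \frac{376067}{11}$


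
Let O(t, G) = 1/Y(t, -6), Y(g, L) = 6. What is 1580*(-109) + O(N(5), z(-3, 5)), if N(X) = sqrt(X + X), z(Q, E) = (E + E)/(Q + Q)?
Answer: -1033319/6 ≈ -1.7222e+5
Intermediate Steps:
z(Q, E) = E/Q (z(Q, E) = (2*E)/((2*Q)) = (2*E)*(1/(2*Q)) = E/Q)
N(X) = sqrt(2)*sqrt(X) (N(X) = sqrt(2*X) = sqrt(2)*sqrt(X))
O(t, G) = 1/6
1580*(-109) + O(N(5), z(-3, 5)) = 1580*(-109) + 1/6 = -172220 + 1/6 = -1033319/6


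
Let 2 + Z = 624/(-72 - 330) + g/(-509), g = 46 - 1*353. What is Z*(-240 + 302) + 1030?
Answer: 28890564/34103 ≈ 847.16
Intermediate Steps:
g = -307 (g = 46 - 353 = -307)
Z = -100573/34103 (Z = -2 + (624/(-72 - 330) - 307/(-509)) = -2 + (624/(-402) - 307*(-1/509)) = -2 + (624*(-1/402) + 307/509) = -2 + (-104/67 + 307/509) = -2 - 32367/34103 = -100573/34103 ≈ -2.9491)
Z*(-240 + 302) + 1030 = -100573*(-240 + 302)/34103 + 1030 = -100573/34103*62 + 1030 = -6235526/34103 + 1030 = 28890564/34103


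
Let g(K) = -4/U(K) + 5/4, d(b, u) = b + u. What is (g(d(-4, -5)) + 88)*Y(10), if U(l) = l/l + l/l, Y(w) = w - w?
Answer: 0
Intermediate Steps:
Y(w) = 0
U(l) = 2 (U(l) = 1 + 1 = 2)
g(K) = -¾ (g(K) = -4/2 + 5/4 = -4*½ + 5*(¼) = -2 + 5/4 = -¾)
(g(d(-4, -5)) + 88)*Y(10) = (-¾ + 88)*0 = (349/4)*0 = 0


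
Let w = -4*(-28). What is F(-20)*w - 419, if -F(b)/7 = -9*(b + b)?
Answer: -282659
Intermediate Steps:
w = 112
F(b) = 126*b (F(b) = -(-63)*(b + b) = -(-63)*2*b = -(-126)*b = 126*b)
F(-20)*w - 419 = (126*(-20))*112 - 419 = -2520*112 - 419 = -282240 - 419 = -282659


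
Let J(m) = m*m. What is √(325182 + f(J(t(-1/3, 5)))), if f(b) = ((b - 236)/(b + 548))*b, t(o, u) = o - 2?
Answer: √72610438853143/14943 ≈ 570.25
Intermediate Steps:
t(o, u) = -2 + o
J(m) = m²
f(b) = b*(-236 + b)/(548 + b) (f(b) = ((-236 + b)/(548 + b))*b = b*(-236 + b)/(548 + b))
√(325182 + f(J(t(-1/3, 5)))) = √(325182 + (-2 - 1/3)²*(-236 + (-2 - 1/3)²)/(548 + (-2 - 1/3)²)) = √(325182 + (-2 - 1*⅓)²*(-236 + (-2 - 1*⅓)²)/(548 + (-2 - 1*⅓)²)) = √(325182 + (-2 - ⅓)²*(-236 + (-2 - ⅓)²)/(548 + (-2 - ⅓)²)) = √(325182 + (-7/3)²*(-236 + (-7/3)²)/(548 + (-7/3)²)) = √(325182 + 49*(-236 + 49/9)/(9*(548 + 49/9))) = √(325182 + (49/9)*(-2075/9)/(4981/9)) = √(325182 + (49/9)*(9/4981)*(-2075/9)) = √(325182 - 101675/44829) = √(14577482203/44829) = √72610438853143/14943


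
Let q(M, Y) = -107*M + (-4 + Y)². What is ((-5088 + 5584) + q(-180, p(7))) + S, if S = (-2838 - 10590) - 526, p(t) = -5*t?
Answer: 7323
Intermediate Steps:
S = -13954 (S = -13428 - 526 = -13954)
q(M, Y) = (-4 + Y)² - 107*M
((-5088 + 5584) + q(-180, p(7))) + S = ((-5088 + 5584) + ((-4 - 5*7)² - 107*(-180))) - 13954 = (496 + ((-4 - 35)² + 19260)) - 13954 = (496 + ((-39)² + 19260)) - 13954 = (496 + (1521 + 19260)) - 13954 = (496 + 20781) - 13954 = 21277 - 13954 = 7323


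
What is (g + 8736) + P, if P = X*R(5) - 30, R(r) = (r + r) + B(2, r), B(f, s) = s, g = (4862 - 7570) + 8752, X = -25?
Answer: 14375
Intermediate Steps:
g = 6044 (g = -2708 + 8752 = 6044)
R(r) = 3*r (R(r) = (r + r) + r = 2*r + r = 3*r)
P = -405 (P = -75*5 - 30 = -25*15 - 30 = -375 - 30 = -405)
(g + 8736) + P = (6044 + 8736) - 405 = 14780 - 405 = 14375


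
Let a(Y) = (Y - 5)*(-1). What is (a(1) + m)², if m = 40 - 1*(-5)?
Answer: 2401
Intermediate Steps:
a(Y) = 5 - Y (a(Y) = (-5 + Y)*(-1) = 5 - Y)
m = 45 (m = 40 + 5 = 45)
(a(1) + m)² = ((5 - 1*1) + 45)² = ((5 - 1) + 45)² = (4 + 45)² = 49² = 2401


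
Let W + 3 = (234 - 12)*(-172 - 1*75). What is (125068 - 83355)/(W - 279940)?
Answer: -41713/334777 ≈ -0.12460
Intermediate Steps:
W = -54837 (W = -3 + (234 - 12)*(-172 - 1*75) = -3 + 222*(-172 - 75) = -3 + 222*(-247) = -3 - 54834 = -54837)
(125068 - 83355)/(W - 279940) = (125068 - 83355)/(-54837 - 279940) = 41713/(-334777) = 41713*(-1/334777) = -41713/334777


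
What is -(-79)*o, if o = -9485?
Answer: -749315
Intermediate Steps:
-(-79)*o = -(-79)*(-9485) = -1*749315 = -749315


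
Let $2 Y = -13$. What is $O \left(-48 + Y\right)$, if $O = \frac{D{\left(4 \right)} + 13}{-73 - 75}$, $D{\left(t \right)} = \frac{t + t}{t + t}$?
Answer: $\frac{763}{148} \approx 5.1554$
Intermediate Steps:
$D{\left(t \right)} = 1$ ($D{\left(t \right)} = \frac{2 t}{2 t} = 2 t \frac{1}{2 t} = 1$)
$Y = - \frac{13}{2}$ ($Y = \frac{1}{2} \left(-13\right) = - \frac{13}{2} \approx -6.5$)
$O = - \frac{7}{74}$ ($O = \frac{1 + 13}{-73 - 75} = \frac{14}{-148} = 14 \left(- \frac{1}{148}\right) = - \frac{7}{74} \approx -0.094595$)
$O \left(-48 + Y\right) = - \frac{7 \left(-48 - \frac{13}{2}\right)}{74} = \left(- \frac{7}{74}\right) \left(- \frac{109}{2}\right) = \frac{763}{148}$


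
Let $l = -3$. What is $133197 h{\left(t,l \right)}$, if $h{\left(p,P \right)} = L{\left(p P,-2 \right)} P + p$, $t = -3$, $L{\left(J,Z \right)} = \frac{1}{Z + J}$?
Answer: $- \frac{3196728}{7} \approx -4.5668 \cdot 10^{5}$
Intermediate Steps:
$L{\left(J,Z \right)} = \frac{1}{J + Z}$
$h{\left(p,P \right)} = p + \frac{P}{-2 + P p}$ ($h{\left(p,P \right)} = \frac{P}{p P - 2} + p = \frac{P}{P p - 2} + p = \frac{P}{-2 + P p} + p = p + \frac{P}{-2 + P p}$)
$133197 h{\left(t,l \right)} = 133197 \left(-3 - \frac{3}{-2 - -9}\right) = 133197 \left(-3 - \frac{3}{-2 + 9}\right) = 133197 \left(-3 - \frac{3}{7}\right) = 133197 \left(- \frac{24}{7}\right) = - \frac{3196728}{7}$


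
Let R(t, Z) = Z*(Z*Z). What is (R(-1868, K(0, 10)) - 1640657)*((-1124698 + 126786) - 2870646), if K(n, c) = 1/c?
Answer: 3173488379368721/500 ≈ 6.3470e+12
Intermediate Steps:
R(t, Z) = Z**3 (R(t, Z) = Z*Z**2 = Z**3)
(R(-1868, K(0, 10)) - 1640657)*((-1124698 + 126786) - 2870646) = ((1/10)**3 - 1640657)*((-1124698 + 126786) - 2870646) = ((1/10)**3 - 1640657)*(-997912 - 2870646) = (1/1000 - 1640657)*(-3868558) = -1640656999/1000*(-3868558) = 3173488379368721/500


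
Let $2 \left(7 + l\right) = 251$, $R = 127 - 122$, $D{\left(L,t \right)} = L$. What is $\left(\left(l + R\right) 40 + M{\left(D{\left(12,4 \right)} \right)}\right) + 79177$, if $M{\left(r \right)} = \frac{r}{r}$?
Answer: $84118$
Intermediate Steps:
$R = 5$ ($R = 127 - 122 = 5$)
$M{\left(r \right)} = 1$
$l = \frac{237}{2}$ ($l = -7 + \frac{1}{2} \cdot 251 = -7 + \frac{251}{2} = \frac{237}{2} \approx 118.5$)
$\left(\left(l + R\right) 40 + M{\left(D{\left(12,4 \right)} \right)}\right) + 79177 = \left(\left(\frac{237}{2} + 5\right) 40 + 1\right) + 79177 = \left(\frac{247}{2} \cdot 40 + 1\right) + 79177 = \left(4940 + 1\right) + 79177 = 4941 + 79177 = 84118$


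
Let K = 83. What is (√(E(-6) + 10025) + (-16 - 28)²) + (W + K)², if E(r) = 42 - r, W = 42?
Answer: 17561 + √10073 ≈ 17661.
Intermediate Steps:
(√(E(-6) + 10025) + (-16 - 28)²) + (W + K)² = (√((42 - 1*(-6)) + 10025) + (-16 - 28)²) + (42 + 83)² = (√((42 + 6) + 10025) + (-44)²) + 125² = (√(48 + 10025) + 1936) + 15625 = (√10073 + 1936) + 15625 = (1936 + √10073) + 15625 = 17561 + √10073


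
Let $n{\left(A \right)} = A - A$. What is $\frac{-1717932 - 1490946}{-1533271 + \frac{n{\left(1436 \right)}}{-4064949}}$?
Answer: $\frac{3208878}{1533271} \approx 2.0928$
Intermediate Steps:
$n{\left(A \right)} = 0$
$\frac{-1717932 - 1490946}{-1533271 + \frac{n{\left(1436 \right)}}{-4064949}} = \frac{-1717932 - 1490946}{-1533271 + \frac{0}{-4064949}} = - \frac{3208878}{-1533271 + 0 \left(- \frac{1}{4064949}\right)} = - \frac{3208878}{-1533271 + 0} = - \frac{3208878}{-1533271} = \left(-3208878\right) \left(- \frac{1}{1533271}\right) = \frac{3208878}{1533271}$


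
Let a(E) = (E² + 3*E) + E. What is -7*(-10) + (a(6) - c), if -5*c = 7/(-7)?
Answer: 649/5 ≈ 129.80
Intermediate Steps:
c = ⅕ (c = -7/(5*(-7)) = -7*(-1)/(5*7) = -⅕*(-1) = ⅕ ≈ 0.20000)
a(E) = E² + 4*E
-7*(-10) + (a(6) - c) = -7*(-10) + (6*(4 + 6) - 1*⅕) = 70 + (6*10 - ⅕) = 70 + (60 - ⅕) = 70 + 299/5 = 649/5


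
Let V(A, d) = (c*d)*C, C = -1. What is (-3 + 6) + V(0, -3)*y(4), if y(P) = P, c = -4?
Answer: -45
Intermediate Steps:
V(A, d) = 4*d (V(A, d) = -4*d*(-1) = 4*d)
(-3 + 6) + V(0, -3)*y(4) = (-3 + 6) + (4*(-3))*4 = 3 - 12*4 = 3 - 48 = -45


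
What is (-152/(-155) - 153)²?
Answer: 555214969/24025 ≈ 23110.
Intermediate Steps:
(-152/(-155) - 153)² = (-152*(-1/155) - 153)² = (152/155 - 153)² = (-23563/155)² = 555214969/24025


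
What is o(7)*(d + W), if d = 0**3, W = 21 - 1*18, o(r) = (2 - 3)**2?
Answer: 3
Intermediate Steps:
o(r) = 1 (o(r) = (-1)**2 = 1)
W = 3 (W = 21 - 18 = 3)
d = 0
o(7)*(d + W) = 1*(0 + 3) = 1*3 = 3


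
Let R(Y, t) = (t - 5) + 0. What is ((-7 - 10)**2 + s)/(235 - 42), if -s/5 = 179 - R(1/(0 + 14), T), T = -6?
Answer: -661/193 ≈ -3.4249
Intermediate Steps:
R(Y, t) = -5 + t (R(Y, t) = (-5 + t) + 0 = -5 + t)
s = -950 (s = -5*(179 - (-5 - 6)) = -5*(179 - 1*(-11)) = -5*(179 + 11) = -5*190 = -950)
((-7 - 10)**2 + s)/(235 - 42) = ((-7 - 10)**2 - 950)/(235 - 42) = ((-17)**2 - 950)/193 = (289 - 950)*(1/193) = -661*1/193 = -661/193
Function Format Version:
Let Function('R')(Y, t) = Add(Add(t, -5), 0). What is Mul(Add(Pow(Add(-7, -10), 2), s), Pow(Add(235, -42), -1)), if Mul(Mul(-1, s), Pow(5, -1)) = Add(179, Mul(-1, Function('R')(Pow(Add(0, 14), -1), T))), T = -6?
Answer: Rational(-661, 193) ≈ -3.4249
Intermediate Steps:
Function('R')(Y, t) = Add(-5, t) (Function('R')(Y, t) = Add(Add(-5, t), 0) = Add(-5, t))
s = -950 (s = Mul(-5, Add(179, Mul(-1, Add(-5, -6)))) = Mul(-5, Add(179, Mul(-1, -11))) = Mul(-5, Add(179, 11)) = Mul(-5, 190) = -950)
Mul(Add(Pow(Add(-7, -10), 2), s), Pow(Add(235, -42), -1)) = Mul(Add(Pow(Add(-7, -10), 2), -950), Pow(Add(235, -42), -1)) = Mul(Add(Pow(-17, 2), -950), Pow(193, -1)) = Mul(Add(289, -950), Rational(1, 193)) = Mul(-661, Rational(1, 193)) = Rational(-661, 193)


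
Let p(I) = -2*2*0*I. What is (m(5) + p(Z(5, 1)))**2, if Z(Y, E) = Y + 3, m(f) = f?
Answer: 25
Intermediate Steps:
Z(Y, E) = 3 + Y
p(I) = 0 (p(I) = -0*I = -2*0 = 0)
(m(5) + p(Z(5, 1)))**2 = (5 + 0)**2 = 5**2 = 25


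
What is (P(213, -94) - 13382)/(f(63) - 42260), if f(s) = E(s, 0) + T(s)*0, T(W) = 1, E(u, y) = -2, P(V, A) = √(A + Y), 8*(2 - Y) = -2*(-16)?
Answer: 6691/21131 - 2*I*√6/21131 ≈ 0.31664 - 0.00023184*I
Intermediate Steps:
Y = -2 (Y = 2 - (-1)*(-16)/4 = 2 - ⅛*32 = 2 - 4 = -2)
P(V, A) = √(-2 + A) (P(V, A) = √(A - 2) = √(-2 + A))
f(s) = -2 (f(s) = -2 + 1*0 = -2 + 0 = -2)
(P(213, -94) - 13382)/(f(63) - 42260) = (√(-2 - 94) - 13382)/(-2 - 42260) = (√(-96) - 13382)/(-42262) = (4*I*√6 - 13382)*(-1/42262) = (-13382 + 4*I*√6)*(-1/42262) = 6691/21131 - 2*I*√6/21131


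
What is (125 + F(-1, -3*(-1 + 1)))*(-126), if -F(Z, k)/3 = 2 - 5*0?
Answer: -14994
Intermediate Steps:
F(Z, k) = -6 (F(Z, k) = -3*(2 - 5*0) = -3*(2 + 0) = -3*2 = -6)
(125 + F(-1, -3*(-1 + 1)))*(-126) = (125 - 6)*(-126) = 119*(-126) = -14994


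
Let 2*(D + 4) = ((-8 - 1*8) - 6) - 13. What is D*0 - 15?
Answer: -15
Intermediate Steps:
D = -43/2 (D = -4 + (((-8 - 1*8) - 6) - 13)/2 = -4 + (((-8 - 8) - 6) - 13)/2 = -4 + ((-16 - 6) - 13)/2 = -4 + (-22 - 13)/2 = -4 + (½)*(-35) = -4 - 35/2 = -43/2 ≈ -21.500)
D*0 - 15 = -43/2*0 - 15 = 0 - 15 = -15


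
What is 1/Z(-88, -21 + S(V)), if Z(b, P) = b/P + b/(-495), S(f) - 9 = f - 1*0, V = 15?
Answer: -45/1312 ≈ -0.034299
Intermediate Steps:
S(f) = 9 + f (S(f) = 9 + (f - 1*0) = 9 + (f + 0) = 9 + f)
Z(b, P) = -b/495 + b/P (Z(b, P) = b/P + b*(-1/495) = b/P - b/495 = -b/495 + b/P)
1/Z(-88, -21 + S(V)) = 1/(-1/495*(-88) - 88/(-21 + (9 + 15))) = 1/(8/45 - 88/(-21 + 24)) = 1/(8/45 - 88/3) = 1/(-1312/45) = -45/1312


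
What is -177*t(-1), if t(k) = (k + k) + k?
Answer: 531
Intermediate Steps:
t(k) = 3*k (t(k) = 2*k + k = 3*k)
-177*t(-1) = -531*(-1) = -177*(-3) = 531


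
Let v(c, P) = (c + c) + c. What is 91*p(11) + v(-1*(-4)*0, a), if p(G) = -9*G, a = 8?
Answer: -9009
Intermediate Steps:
v(c, P) = 3*c (v(c, P) = 2*c + c = 3*c)
91*p(11) + v(-1*(-4)*0, a) = 91*(-9*11) + 3*(-1*(-4)*0) = 91*(-99) + 3*(4*0) = -9009 + 3*0 = -9009 + 0 = -9009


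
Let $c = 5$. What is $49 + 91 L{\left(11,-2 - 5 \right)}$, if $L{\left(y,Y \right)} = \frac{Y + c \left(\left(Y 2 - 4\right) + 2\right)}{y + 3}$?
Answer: $- \frac{1033}{2} \approx -516.5$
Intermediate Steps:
$L{\left(y,Y \right)} = \frac{-10 + 11 Y}{3 + y}$ ($L{\left(y,Y \right)} = \frac{Y + 5 \left(\left(Y 2 - 4\right) + 2\right)}{y + 3} = \frac{Y + 5 \left(\left(2 Y - 4\right) + 2\right)}{3 + y} = \frac{Y + 5 \left(\left(-4 + 2 Y\right) + 2\right)}{3 + y} = \frac{Y + 5 \left(-2 + 2 Y\right)}{3 + y} = \frac{Y + \left(-10 + 10 Y\right)}{3 + y} = \frac{-10 + 11 Y}{3 + y}$)
$49 + 91 L{\left(11,-2 - 5 \right)} = 49 + 91 \frac{-10 + 11 \left(-2 - 5\right)}{3 + 11} = 49 + 91 \frac{-10 + 11 \left(-7\right)}{14} = 49 + 91 \frac{-10 - 77}{14} = 49 + 91 \cdot \frac{1}{14} \left(-87\right) = 49 + 91 \left(- \frac{87}{14}\right) = 49 - \frac{1131}{2} = - \frac{1033}{2}$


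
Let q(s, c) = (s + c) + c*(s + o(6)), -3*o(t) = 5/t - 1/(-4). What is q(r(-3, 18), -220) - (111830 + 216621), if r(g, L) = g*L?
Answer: -2850890/9 ≈ -3.1677e+5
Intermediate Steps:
o(t) = -1/12 - 5/(3*t) (o(t) = -(5/t - 1/(-4))/3 = -(5/t - 1*(-¼))/3 = -(5/t + ¼)/3 = -(¼ + 5/t)/3 = -1/12 - 5/(3*t))
r(g, L) = L*g
q(s, c) = c + s + c*(-13/36 + s) (q(s, c) = (s + c) + c*(s + (1/12)*(-20 - 1*6)/6) = (c + s) + c*(s + (1/12)*(⅙)*(-20 - 6)) = (c + s) + c*(s + (1/12)*(⅙)*(-26)) = (c + s) + c*(s - 13/36) = (c + s) + c*(-13/36 + s) = c + s + c*(-13/36 + s))
q(r(-3, 18), -220) - (111830 + 216621) = (18*(-3) + (23/36)*(-220) - 3960*(-3)) - (111830 + 216621) = (-54 - 1265/9 - 220*(-54)) - 1*328451 = (-54 - 1265/9 + 11880) - 328451 = 105169/9 - 328451 = -2850890/9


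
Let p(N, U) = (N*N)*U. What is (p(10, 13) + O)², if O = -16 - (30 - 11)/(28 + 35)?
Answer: 6540442129/3969 ≈ 1.6479e+6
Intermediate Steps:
p(N, U) = U*N² (p(N, U) = N²*U = U*N²)
O = -1027/63 (O = -16 - 19/63 = -1027/63 ≈ -16.302)
(p(10, 13) + O)² = (13*10² - 1027/63)² = (13*100 - 1027/63)² = (1300 - 1027/63)² = (80873/63)² = 6540442129/3969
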